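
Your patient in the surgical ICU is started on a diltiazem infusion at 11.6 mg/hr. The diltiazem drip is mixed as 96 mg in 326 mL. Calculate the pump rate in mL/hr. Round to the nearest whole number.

39 mL/hr

Concentration = 96 mg ÷ 326 mL = 0.2944785 mg/mL
Rate = 11.6 mg/hr ÷ 0.2944785 mg/mL = 39.39167 mL/hr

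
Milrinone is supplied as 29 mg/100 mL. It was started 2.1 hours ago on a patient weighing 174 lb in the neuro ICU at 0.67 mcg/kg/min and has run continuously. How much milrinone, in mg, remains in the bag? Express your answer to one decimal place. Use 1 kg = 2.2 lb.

Weight = 174 lb ÷ 2.2 lb/kg = 79.09091 kg
Dose = 0.67 mcg/kg/min × 79.09091 kg = 52.99091 mcg/min
52.99091 mcg/min × 60 min/hr = 3179.455 mcg/hr
Concentration = 29 mg ÷ 100 mL = 0.29 mg/mL = 290 mcg/mL
Rate = 3179.455 mcg/hr ÷ 290 mcg/mL = 10.96364 mL/hr
Volume infused = 10.96364 mL/hr × 2.1 hr = 23.02364 mL
Volume remaining = 100 − 23.02364 = 76.97636 mL
Drug remaining = 76.97636 mL × 290 mcg/mL = 22323.15 mcg = 22.32315 mg

22.3 mg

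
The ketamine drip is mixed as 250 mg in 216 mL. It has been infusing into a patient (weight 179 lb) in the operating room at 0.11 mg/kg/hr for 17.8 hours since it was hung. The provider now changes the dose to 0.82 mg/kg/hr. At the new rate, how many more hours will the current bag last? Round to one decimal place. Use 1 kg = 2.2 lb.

1.4 hours

Initial rate:
Weight = 179 lb ÷ 2.2 lb/kg = 81.36364 kg
Dose = 0.11 mg/kg/hr × 81.36364 kg = 8.95 mg/hr
Concentration = 250 mg ÷ 216 mL = 1.157407 mg/mL
Rate = 8.95 mg/hr ÷ 1.157407 mg/mL = 7.7328 mL/hr
Volume infused so far = 7.7328 mL/hr × 17.8 hr = 137.6438 mL
Volume remaining = 216 − 137.6438 = 78.35616 mL
New rate:
Dose = 0.82 mg/kg/hr × 81.36364 kg = 66.71818 mg/hr
Rate = 66.71818 mg/hr ÷ 1.157407 mg/mL = 57.64451 mL/hr
Time remaining = 78.35616 mL ÷ 57.64451 mL/hr = 1.3593 hr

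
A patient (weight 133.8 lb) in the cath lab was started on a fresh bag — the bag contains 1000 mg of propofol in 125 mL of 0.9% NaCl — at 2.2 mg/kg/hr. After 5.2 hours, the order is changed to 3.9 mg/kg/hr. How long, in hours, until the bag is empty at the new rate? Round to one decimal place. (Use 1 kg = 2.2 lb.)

Initial rate:
Weight = 133.8 lb ÷ 2.2 lb/kg = 60.81818 kg
Dose = 2.2 mg/kg/hr × 60.81818 kg = 133.8 mg/hr
Concentration = 1000 mg ÷ 125 mL = 8 mg/mL
Rate = 133.8 mg/hr ÷ 8 mg/mL = 16.725 mL/hr
Volume infused so far = 16.725 mL/hr × 5.2 hr = 86.97 mL
Volume remaining = 125 − 86.97 = 38.03 mL
New rate:
Dose = 3.9 mg/kg/hr × 60.81818 kg = 237.1909 mg/hr
Rate = 237.1909 mg/hr ÷ 8 mg/mL = 29.64886 mL/hr
Time remaining = 38.03 mL ÷ 29.64886 mL/hr = 1.28268 hr

1.3 hours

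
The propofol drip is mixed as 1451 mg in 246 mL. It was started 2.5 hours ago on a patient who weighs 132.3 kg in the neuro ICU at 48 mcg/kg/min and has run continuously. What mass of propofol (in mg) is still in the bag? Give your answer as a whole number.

498 mg

Dose = 48 mcg/kg/min × 132.3 kg = 6350.4 mcg/min
6350.4 mcg/min × 60 min/hr = 381024 mcg/hr
Concentration = 1451 mg ÷ 246 mL = 5.898374 mg/mL = 5898.374 mcg/mL
Rate = 381024 mcg/hr ÷ 5898.374 mcg/mL = 64.59814 mL/hr
Volume infused = 64.59814 mL/hr × 2.5 hr = 161.4954 mL
Volume remaining = 246 − 161.4954 = 84.50465 mL
Drug remaining = 84.50465 mL × 5898.374 mcg/mL = 498440 mcg = 498.44 mg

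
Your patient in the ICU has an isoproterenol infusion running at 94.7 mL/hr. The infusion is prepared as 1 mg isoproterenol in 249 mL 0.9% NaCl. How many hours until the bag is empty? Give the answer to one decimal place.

Duration = 249 mL ÷ 94.7 mL/hr = 2.629356 hr

2.6 hours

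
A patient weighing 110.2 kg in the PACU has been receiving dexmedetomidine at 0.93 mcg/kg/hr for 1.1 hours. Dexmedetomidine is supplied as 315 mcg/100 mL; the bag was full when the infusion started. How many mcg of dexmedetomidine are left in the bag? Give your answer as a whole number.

202 mcg

Dose = 0.93 mcg/kg/hr × 110.2 kg = 102.486 mcg/hr
Concentration = 315 mcg ÷ 100 mL = 3.15 mcg/mL
Rate = 102.486 mcg/hr ÷ 3.15 mcg/mL = 32.53524 mL/hr
Volume infused = 32.53524 mL/hr × 1.1 hr = 35.78876 mL
Volume remaining = 100 − 35.78876 = 64.21124 mL
Drug remaining = 64.21124 mL × 3.15 mcg/mL = 202.2654 mcg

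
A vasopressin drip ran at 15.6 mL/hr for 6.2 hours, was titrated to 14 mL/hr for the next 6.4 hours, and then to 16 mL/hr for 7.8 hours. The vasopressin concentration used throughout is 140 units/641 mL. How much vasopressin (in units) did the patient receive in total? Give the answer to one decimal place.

Concentration = 140 units ÷ 641 mL = 0.2184087 units/mL
Stage 1: 15.6 mL/hr × 6.2 hr = 96.72 mL → 96.72 mL × 0.2184087 units/mL = 21.12449 units
Stage 2: 14 mL/hr × 6.4 hr = 89.6 mL → 89.6 mL × 0.2184087 units/mL = 19.56942 units
Stage 3: 16 mL/hr × 7.8 hr = 124.8 mL → 124.8 mL × 0.2184087 units/mL = 27.25741 units
Total = 21.12449 + 19.56942 + 27.25741 = 67.95133 units

68.0 units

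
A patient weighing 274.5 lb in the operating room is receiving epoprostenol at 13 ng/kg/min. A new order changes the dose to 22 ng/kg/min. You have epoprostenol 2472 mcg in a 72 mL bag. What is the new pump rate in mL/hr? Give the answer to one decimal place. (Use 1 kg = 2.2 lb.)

4.8 mL/hr

Weight = 274.5 lb ÷ 2.2 lb/kg = 124.7727 kg
Dose = 22 ng/kg/min × 124.7727 kg = 2745 ng/min
2745 ng/min × 60 min/hr = 164700 ng/hr
Concentration = 2472 mcg ÷ 72 mL = 34.33333 mcg/mL = 34333.33 ng/mL
Rate = 164700 ng/hr ÷ 34333.33 ng/mL = 4.797087 mL/hr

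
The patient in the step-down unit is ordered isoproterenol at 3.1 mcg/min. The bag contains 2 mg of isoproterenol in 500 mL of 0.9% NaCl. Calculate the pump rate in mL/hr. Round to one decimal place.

46.5 mL/hr

3.1 mcg/min × 60 min/hr = 186 mcg/hr
Concentration = 2 mg ÷ 500 mL = 0.004 mg/mL = 4 mcg/mL
Rate = 186 mcg/hr ÷ 4 mcg/mL = 46.5 mL/hr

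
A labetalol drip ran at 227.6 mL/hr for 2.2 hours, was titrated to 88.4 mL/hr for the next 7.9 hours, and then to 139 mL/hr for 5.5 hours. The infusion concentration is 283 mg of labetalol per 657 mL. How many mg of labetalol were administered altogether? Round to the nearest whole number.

Concentration = 283 mg ÷ 657 mL = 0.4307458 mg/mL
Stage 1: 227.6 mL/hr × 2.2 hr = 500.72 mL → 500.72 mL × 0.4307458 mg/mL = 215.683 mg
Stage 2: 88.4 mL/hr × 7.9 hr = 698.36 mL → 698.36 mL × 0.4307458 mg/mL = 300.8156 mg
Stage 3: 139 mL/hr × 5.5 hr = 764.5 mL → 764.5 mL × 0.4307458 mg/mL = 329.3052 mg
Total = 215.683 + 300.8156 + 329.3052 = 845.8039 mg

846 mg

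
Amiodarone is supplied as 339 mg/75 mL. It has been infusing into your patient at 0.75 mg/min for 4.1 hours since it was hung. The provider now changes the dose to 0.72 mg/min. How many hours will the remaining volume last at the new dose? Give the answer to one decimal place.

3.6 hours

Initial rate:
0.75 mg/min × 60 min/hr = 45 mg/hr
Concentration = 339 mg ÷ 75 mL = 4.52 mg/mL
Rate = 45 mg/hr ÷ 4.52 mg/mL = 9.955752 mL/hr
Volume infused so far = 9.955752 mL/hr × 4.1 hr = 40.81858 mL
Volume remaining = 75 − 40.81858 = 34.18142 mL
New rate:
0.72 mg/min × 60 min/hr = 43.2 mg/hr
Rate = 43.2 mg/hr ÷ 4.52 mg/mL = 9.557522 mL/hr
Time remaining = 34.18142 mL ÷ 9.557522 mL/hr = 3.576389 hr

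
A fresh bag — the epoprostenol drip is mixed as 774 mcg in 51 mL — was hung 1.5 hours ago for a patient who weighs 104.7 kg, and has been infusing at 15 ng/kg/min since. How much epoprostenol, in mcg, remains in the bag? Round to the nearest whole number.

Dose = 15 ng/kg/min × 104.7 kg = 1570.5 ng/min
1570.5 ng/min × 60 min/hr = 94230 ng/hr
Concentration = 774 mcg ÷ 51 mL = 15.17647 mcg/mL = 15176.47 ng/mL
Rate = 94230 ng/hr ÷ 15176.47 ng/mL = 6.208953 mL/hr
Volume infused = 6.208953 mL/hr × 1.5 hr = 9.31343 mL
Volume remaining = 51 − 9.31343 = 41.68657 mL
Drug remaining = 41.68657 mL × 15176.47 ng/mL = 632655 ng = 632.655 mcg

633 mcg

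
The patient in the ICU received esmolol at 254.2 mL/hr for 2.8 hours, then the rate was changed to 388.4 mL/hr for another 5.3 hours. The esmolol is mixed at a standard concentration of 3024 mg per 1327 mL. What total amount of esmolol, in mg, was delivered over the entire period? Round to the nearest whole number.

6313 mg

Concentration = 3024 mg ÷ 1327 mL = 2.278824 mg/mL
Stage 1: 254.2 mL/hr × 2.8 hr = 711.76 mL → 711.76 mL × 2.278824 mg/mL = 1621.976 mg
Stage 2: 388.4 mL/hr × 5.3 hr = 2058.52 mL → 2058.52 mL × 2.278824 mg/mL = 4691.006 mg
Total = 1621.976 + 4691.006 = 6312.982 mg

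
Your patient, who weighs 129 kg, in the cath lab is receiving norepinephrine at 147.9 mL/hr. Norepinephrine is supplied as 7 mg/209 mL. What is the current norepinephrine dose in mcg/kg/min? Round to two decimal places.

0.64 mcg/kg/min

Concentration = 7 mg ÷ 209 mL = 0.03349282 mg/mL = 33.49282 mcg/mL
Drug rate = 147.9 mL/hr × 33.49282 mcg/mL = 4953.589 mcg/hr
4953.589 mcg/hr ÷ 60 min/hr = 82.55981 mcg/min
82.55981 mcg/min ÷ 129 kg = 0.6399985 mcg/kg/min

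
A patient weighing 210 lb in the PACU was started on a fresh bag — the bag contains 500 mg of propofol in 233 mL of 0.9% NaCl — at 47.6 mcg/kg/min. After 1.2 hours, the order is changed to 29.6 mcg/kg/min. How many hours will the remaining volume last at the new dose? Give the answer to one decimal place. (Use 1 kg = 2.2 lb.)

1.0 hours

Initial rate:
Weight = 210 lb ÷ 2.2 lb/kg = 95.45455 kg
Dose = 47.6 mcg/kg/min × 95.45455 kg = 4543.636 mcg/min
4543.636 mcg/min × 60 min/hr = 272618.2 mcg/hr
Concentration = 500 mg ÷ 233 mL = 2.145923 mg/mL = 2145.923 mcg/mL
Rate = 272618.2 mcg/hr ÷ 2145.923 mcg/mL = 127.0401 mL/hr
Volume infused so far = 127.0401 mL/hr × 1.2 hr = 152.4481 mL
Volume remaining = 233 − 152.4481 = 80.55191 mL
New rate:
Dose = 29.6 mcg/kg/min × 95.45455 kg = 2825.455 mcg/min
2825.455 mcg/min × 60 min/hr = 169527.3 mcg/hr
Rate = 169527.3 mcg/hr ÷ 2145.923 mcg/mL = 78.99971 mL/hr
Time remaining = 80.55191 mL ÷ 78.99971 mL/hr = 1.019648 hr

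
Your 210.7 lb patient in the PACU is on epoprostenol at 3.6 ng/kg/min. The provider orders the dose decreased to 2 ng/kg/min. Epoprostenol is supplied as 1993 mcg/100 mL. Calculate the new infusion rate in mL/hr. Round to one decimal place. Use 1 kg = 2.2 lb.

0.6 mL/hr

Weight = 210.7 lb ÷ 2.2 lb/kg = 95.77273 kg
Dose = 2 ng/kg/min × 95.77273 kg = 191.5455 ng/min
191.5455 ng/min × 60 min/hr = 11492.73 ng/hr
Concentration = 1993 mcg ÷ 100 mL = 19.93 mcg/mL = 19930 ng/mL
Rate = 11492.73 ng/hr ÷ 19930 ng/mL = 0.5766547 mL/hr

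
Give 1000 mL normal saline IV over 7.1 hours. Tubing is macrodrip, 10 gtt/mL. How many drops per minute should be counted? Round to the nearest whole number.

1000 mL ÷ (7.1 hr × 60 = 426 min) = 2.347418 mL/min
2.347418 mL/min × 10 gtt/mL = 23.47418 gtt/min

23 gtt/min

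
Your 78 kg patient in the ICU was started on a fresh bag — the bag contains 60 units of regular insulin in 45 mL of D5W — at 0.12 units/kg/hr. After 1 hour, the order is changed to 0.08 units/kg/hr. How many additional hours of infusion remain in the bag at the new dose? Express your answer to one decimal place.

8.1 hours

Initial rate:
Dose = 0.12 units/kg/hr × 78 kg = 9.36 units/hr
Concentration = 60 units ÷ 45 mL = 1.333333 units/mL
Rate = 9.36 units/hr ÷ 1.333333 units/mL = 7.02 mL/hr
Volume infused so far = 7.02 mL/hr × 1 hr = 7.02 mL
Volume remaining = 45 − 7.02 = 37.98 mL
New rate:
Dose = 0.08 units/kg/hr × 78 kg = 6.24 units/hr
Rate = 6.24 units/hr ÷ 1.333333 units/mL = 4.68 mL/hr
Time remaining = 37.98 mL ÷ 4.68 mL/hr = 8.115385 hr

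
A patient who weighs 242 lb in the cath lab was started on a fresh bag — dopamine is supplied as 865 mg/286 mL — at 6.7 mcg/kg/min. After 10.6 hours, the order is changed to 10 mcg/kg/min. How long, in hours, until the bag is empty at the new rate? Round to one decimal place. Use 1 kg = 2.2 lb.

Initial rate:
Weight = 242 lb ÷ 2.2 lb/kg = 110 kg
Dose = 6.7 mcg/kg/min × 110 kg = 737 mcg/min
737 mcg/min × 60 min/hr = 44220 mcg/hr
Concentration = 865 mg ÷ 286 mL = 3.024476 mg/mL = 3024.476 mcg/mL
Rate = 44220 mcg/hr ÷ 3024.476 mcg/mL = 14.62072 mL/hr
Volume infused so far = 14.62072 mL/hr × 10.6 hr = 154.9796 mL
Volume remaining = 286 − 154.9796 = 131.0204 mL
New rate:
Dose = 10 mcg/kg/min × 110 kg = 1100 mcg/min
1100 mcg/min × 60 min/hr = 66000 mcg/hr
Rate = 66000 mcg/hr ÷ 3024.476 mcg/mL = 21.82197 mL/hr
Time remaining = 131.0204 mL ÷ 21.82197 mL/hr = 6.004061 hr

6.0 hours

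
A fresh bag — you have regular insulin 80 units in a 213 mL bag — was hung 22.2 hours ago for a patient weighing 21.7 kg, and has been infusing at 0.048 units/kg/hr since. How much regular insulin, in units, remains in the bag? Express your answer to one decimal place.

56.9 units

Dose = 0.048 units/kg/hr × 21.7 kg = 1.0416 units/hr
Concentration = 80 units ÷ 213 mL = 0.3755869 units/mL
Rate = 1.0416 units/hr ÷ 0.3755869 units/mL = 2.77326 mL/hr
Volume infused = 2.77326 mL/hr × 22.2 hr = 61.56637 mL
Volume remaining = 213 − 61.56637 = 151.4336 mL
Drug remaining = 151.4336 mL × 0.3755869 units/mL = 56.87648 units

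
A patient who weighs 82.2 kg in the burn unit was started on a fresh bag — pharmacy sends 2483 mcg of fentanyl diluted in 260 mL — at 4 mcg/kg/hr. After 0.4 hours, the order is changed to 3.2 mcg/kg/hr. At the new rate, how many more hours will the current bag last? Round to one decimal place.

8.9 hours

Initial rate:
Dose = 4 mcg/kg/hr × 82.2 kg = 328.8 mcg/hr
Concentration = 2483 mcg ÷ 260 mL = 9.55 mcg/mL
Rate = 328.8 mcg/hr ÷ 9.55 mcg/mL = 34.42932 mL/hr
Volume infused so far = 34.42932 mL/hr × 0.4 hr = 13.77173 mL
Volume remaining = 260 − 13.77173 = 246.2283 mL
New rate:
Dose = 3.2 mcg/kg/hr × 82.2 kg = 263.04 mcg/hr
Rate = 263.04 mcg/hr ÷ 9.55 mcg/mL = 27.54346 mL/hr
Time remaining = 246.2283 mL ÷ 27.54346 mL/hr = 8.939629 hr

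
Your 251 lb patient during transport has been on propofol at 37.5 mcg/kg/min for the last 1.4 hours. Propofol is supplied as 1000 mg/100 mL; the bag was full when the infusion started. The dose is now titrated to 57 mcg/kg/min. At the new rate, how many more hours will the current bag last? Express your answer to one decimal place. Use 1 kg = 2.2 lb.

1.6 hours

Initial rate:
Weight = 251 lb ÷ 2.2 lb/kg = 114.0909 kg
Dose = 37.5 mcg/kg/min × 114.0909 kg = 4278.409 mcg/min
4278.409 mcg/min × 60 min/hr = 256704.5 mcg/hr
Concentration = 1000 mg ÷ 100 mL = 10 mg/mL = 10000 mcg/mL
Rate = 256704.5 mcg/hr ÷ 10000 mcg/mL = 25.67045 mL/hr
Volume infused so far = 25.67045 mL/hr × 1.4 hr = 35.93864 mL
Volume remaining = 100 − 35.93864 = 64.06136 mL
New rate:
Dose = 57 mcg/kg/min × 114.0909 kg = 6503.182 mcg/min
6503.182 mcg/min × 60 min/hr = 390190.9 mcg/hr
Rate = 390190.9 mcg/hr ÷ 10000 mcg/mL = 39.01909 mL/hr
Time remaining = 64.06136 mL ÷ 39.01909 mL/hr = 1.641795 hr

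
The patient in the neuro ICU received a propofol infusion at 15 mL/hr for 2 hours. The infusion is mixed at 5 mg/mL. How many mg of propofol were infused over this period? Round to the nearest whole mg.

150 mg

Drug rate = 15 mL/hr × 5 mg/mL = 75 mg/hr
Total = 75 mg/hr × 2 hr = 150 mg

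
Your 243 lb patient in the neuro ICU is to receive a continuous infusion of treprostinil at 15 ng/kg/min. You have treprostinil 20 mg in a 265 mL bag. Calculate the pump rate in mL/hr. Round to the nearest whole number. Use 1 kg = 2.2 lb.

1 mL/hr

Weight = 243 lb ÷ 2.2 lb/kg = 110.4545 kg
Dose = 15 ng/kg/min × 110.4545 kg = 1656.818 ng/min
1656.818 ng/min × 60 min/hr = 99409.09 ng/hr
Concentration = 20 mg ÷ 265 mL = 0.0754717 mg/mL = 75471.7 ng/mL
Rate = 99409.09 ng/hr ÷ 75471.7 ng/mL = 1.31717 mL/hr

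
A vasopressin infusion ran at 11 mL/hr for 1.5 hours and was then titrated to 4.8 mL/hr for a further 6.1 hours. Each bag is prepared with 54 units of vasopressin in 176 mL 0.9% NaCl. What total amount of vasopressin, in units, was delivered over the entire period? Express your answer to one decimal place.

14.0 units

Concentration = 54 units ÷ 176 mL = 0.3068182 units/mL
Stage 1: 11 mL/hr × 1.5 hr = 16.5 mL → 16.5 mL × 0.3068182 units/mL = 5.0625 units
Stage 2: 4.8 mL/hr × 6.1 hr = 29.28 mL → 29.28 mL × 0.3068182 units/mL = 8.983636 units
Total = 5.0625 + 8.983636 = 14.04614 units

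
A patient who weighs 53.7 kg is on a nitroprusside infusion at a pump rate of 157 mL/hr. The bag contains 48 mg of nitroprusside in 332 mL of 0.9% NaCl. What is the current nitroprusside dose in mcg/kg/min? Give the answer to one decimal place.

7.0 mcg/kg/min

Concentration = 48 mg ÷ 332 mL = 0.1445783 mg/mL = 144.5783 mcg/mL
Drug rate = 157 mL/hr × 144.5783 mcg/mL = 22698.8 mcg/hr
22698.8 mcg/hr ÷ 60 min/hr = 378.3133 mcg/min
378.3133 mcg/min ÷ 53.7 kg = 7.04494 mcg/kg/min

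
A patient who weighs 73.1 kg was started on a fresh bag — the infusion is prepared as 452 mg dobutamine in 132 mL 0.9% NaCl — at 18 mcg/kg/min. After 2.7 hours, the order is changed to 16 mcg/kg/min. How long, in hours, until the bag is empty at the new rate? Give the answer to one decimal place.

3.4 hours

Initial rate:
Dose = 18 mcg/kg/min × 73.1 kg = 1315.8 mcg/min
1315.8 mcg/min × 60 min/hr = 78948 mcg/hr
Concentration = 452 mg ÷ 132 mL = 3.424242 mg/mL = 3424.242 mcg/mL
Rate = 78948 mcg/hr ÷ 3424.242 mcg/mL = 23.05561 mL/hr
Volume infused so far = 23.05561 mL/hr × 2.7 hr = 62.25015 mL
Volume remaining = 132 − 62.25015 = 69.74985 mL
New rate:
Dose = 16 mcg/kg/min × 73.1 kg = 1169.6 mcg/min
1169.6 mcg/min × 60 min/hr = 70176 mcg/hr
Rate = 70176 mcg/hr ÷ 3424.242 mcg/mL = 20.49388 mL/hr
Time remaining = 69.74985 mL ÷ 20.49388 mL/hr = 3.403448 hr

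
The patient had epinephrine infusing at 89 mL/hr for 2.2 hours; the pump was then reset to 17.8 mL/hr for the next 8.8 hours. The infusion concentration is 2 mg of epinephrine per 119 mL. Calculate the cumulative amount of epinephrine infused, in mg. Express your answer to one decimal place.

5.9 mg

Concentration = 2 mg ÷ 119 mL = 0.01680672 mg/mL
Stage 1: 89 mL/hr × 2.2 hr = 195.8 mL → 195.8 mL × 0.01680672 mg/mL = 3.290756 mg
Stage 2: 17.8 mL/hr × 8.8 hr = 156.64 mL → 156.64 mL × 0.01680672 mg/mL = 2.632605 mg
Total = 3.290756 + 2.632605 = 5.923361 mg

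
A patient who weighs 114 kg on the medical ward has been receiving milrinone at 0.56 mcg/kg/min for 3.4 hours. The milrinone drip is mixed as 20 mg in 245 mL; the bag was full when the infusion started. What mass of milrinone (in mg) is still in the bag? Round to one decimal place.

7.0 mg

Dose = 0.56 mcg/kg/min × 114 kg = 63.84 mcg/min
63.84 mcg/min × 60 min/hr = 3830.4 mcg/hr
Concentration = 20 mg ÷ 245 mL = 0.08163265 mg/mL = 81.63265 mcg/mL
Rate = 3830.4 mcg/hr ÷ 81.63265 mcg/mL = 46.9224 mL/hr
Volume infused = 46.9224 mL/hr × 3.4 hr = 159.5362 mL
Volume remaining = 245 − 159.5362 = 85.46384 mL
Drug remaining = 85.46384 mL × 81.63265 mcg/mL = 6976.64 mcg = 6.97664 mg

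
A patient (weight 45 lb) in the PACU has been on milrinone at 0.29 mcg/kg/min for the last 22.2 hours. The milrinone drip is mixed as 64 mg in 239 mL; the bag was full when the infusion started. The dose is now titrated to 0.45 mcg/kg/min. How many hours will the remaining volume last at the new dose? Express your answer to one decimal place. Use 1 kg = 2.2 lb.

Initial rate:
Weight = 45 lb ÷ 2.2 lb/kg = 20.45455 kg
Dose = 0.29 mcg/kg/min × 20.45455 kg = 5.931818 mcg/min
5.931818 mcg/min × 60 min/hr = 355.9091 mcg/hr
Concentration = 64 mg ÷ 239 mL = 0.2677824 mg/mL = 267.7824 mcg/mL
Rate = 355.9091 mcg/hr ÷ 267.7824 mcg/mL = 1.329098 mL/hr
Volume infused so far = 1.329098 mL/hr × 22.2 hr = 29.50598 mL
Volume remaining = 239 − 29.50598 = 209.494 mL
New rate:
Dose = 0.45 mcg/kg/min × 20.45455 kg = 9.204545 mcg/min
9.204545 mcg/min × 60 min/hr = 552.2727 mcg/hr
Rate = 552.2727 mcg/hr ÷ 267.7824 mcg/mL = 2.062393 mL/hr
Time remaining = 209.494 mL ÷ 2.062393 mL/hr = 101.5781 hr

101.6 hours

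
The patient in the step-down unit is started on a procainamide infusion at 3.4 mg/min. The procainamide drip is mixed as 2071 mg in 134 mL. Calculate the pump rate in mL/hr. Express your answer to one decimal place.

13.2 mL/hr

3.4 mg/min × 60 min/hr = 204 mg/hr
Concentration = 2071 mg ÷ 134 mL = 15.45522 mg/mL
Rate = 204 mg/hr ÷ 15.45522 mg/mL = 13.19942 mL/hr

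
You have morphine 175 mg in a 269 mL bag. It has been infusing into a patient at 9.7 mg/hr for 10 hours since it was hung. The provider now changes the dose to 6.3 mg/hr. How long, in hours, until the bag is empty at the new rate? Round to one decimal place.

12.4 hours

Initial rate:
Concentration = 175 mg ÷ 269 mL = 0.6505576 mg/mL
Rate = 9.7 mg/hr ÷ 0.6505576 mg/mL = 14.91029 mL/hr
Volume infused so far = 14.91029 mL/hr × 10 hr = 149.1029 mL
Volume remaining = 269 − 149.1029 = 119.8971 mL
New rate:
Rate = 6.3 mg/hr ÷ 0.6505576 mg/mL = 9.684 mL/hr
Time remaining = 119.8971 mL ÷ 9.684 mL/hr = 12.38095 hr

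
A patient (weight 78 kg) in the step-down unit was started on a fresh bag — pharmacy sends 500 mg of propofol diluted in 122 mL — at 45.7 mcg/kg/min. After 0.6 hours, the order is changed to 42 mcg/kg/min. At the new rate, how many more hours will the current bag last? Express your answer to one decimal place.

1.9 hours

Initial rate:
Dose = 45.7 mcg/kg/min × 78 kg = 3564.6 mcg/min
3564.6 mcg/min × 60 min/hr = 213876 mcg/hr
Concentration = 500 mg ÷ 122 mL = 4.098361 mg/mL = 4098.361 mcg/mL
Rate = 213876 mcg/hr ÷ 4098.361 mcg/mL = 52.18574 mL/hr
Volume infused so far = 52.18574 mL/hr × 0.6 hr = 31.31145 mL
Volume remaining = 122 − 31.31145 = 90.68855 mL
New rate:
Dose = 42 mcg/kg/min × 78 kg = 3276 mcg/min
3276 mcg/min × 60 min/hr = 196560 mcg/hr
Rate = 196560 mcg/hr ÷ 4098.361 mcg/mL = 47.96064 mL/hr
Time remaining = 90.68855 mL ÷ 47.96064 mL/hr = 1.890895 hr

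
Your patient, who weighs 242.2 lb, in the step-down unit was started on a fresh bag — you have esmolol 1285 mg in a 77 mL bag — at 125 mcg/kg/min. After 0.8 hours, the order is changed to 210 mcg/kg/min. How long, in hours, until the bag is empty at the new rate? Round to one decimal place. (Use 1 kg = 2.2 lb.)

0.5 hours

Initial rate:
Weight = 242.2 lb ÷ 2.2 lb/kg = 110.0909 kg
Dose = 125 mcg/kg/min × 110.0909 kg = 13761.36 mcg/min
13761.36 mcg/min × 60 min/hr = 825681.8 mcg/hr
Concentration = 1285 mg ÷ 77 mL = 16.68831 mg/mL = 16688.31 mcg/mL
Rate = 825681.8 mcg/hr ÷ 16688.31 mcg/mL = 49.47665 mL/hr
Volume infused so far = 49.47665 mL/hr × 0.8 hr = 39.58132 mL
Volume remaining = 77 − 39.58132 = 37.41868 mL
New rate:
Dose = 210 mcg/kg/min × 110.0909 kg = 23119.09 mcg/min
23119.09 mcg/min × 60 min/hr = 1387145 mcg/hr
Rate = 1387145 mcg/hr ÷ 16688.31 mcg/mL = 83.12078 mL/hr
Time remaining = 37.41868 mL ÷ 83.12078 mL/hr = 0.4501724 hr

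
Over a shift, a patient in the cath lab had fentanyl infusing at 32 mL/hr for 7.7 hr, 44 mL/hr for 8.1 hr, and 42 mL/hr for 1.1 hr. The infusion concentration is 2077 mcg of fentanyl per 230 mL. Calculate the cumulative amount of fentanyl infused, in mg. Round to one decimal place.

Concentration = 2077 mcg ÷ 230 mL = 9.030435 mcg/mL
Stage 1: 32 mL/hr × 7.7 hr = 246.4 mL → 246.4 mL × 9.030435 mcg/mL = 2225.099 mcg
Stage 2: 44 mL/hr × 8.1 hr = 356.4 mL → 356.4 mL × 9.030435 mcg/mL = 3218.447 mcg
Stage 3: 42 mL/hr × 1.1 hr = 46.2 mL → 46.2 mL × 9.030435 mcg/mL = 417.2061 mcg
Total = 2225.099 + 3218.447 + 417.2061 = 5860.752 mcg = 5.860752 mg

5.9 mg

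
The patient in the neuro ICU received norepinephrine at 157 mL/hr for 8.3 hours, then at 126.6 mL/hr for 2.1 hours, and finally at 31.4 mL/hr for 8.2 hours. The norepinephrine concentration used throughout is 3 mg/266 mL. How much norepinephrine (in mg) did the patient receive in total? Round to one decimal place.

Concentration = 3 mg ÷ 266 mL = 0.0112782 mg/mL
Stage 1: 157 mL/hr × 8.3 hr = 1303.1 mL → 1303.1 mL × 0.0112782 mg/mL = 14.69662 mg
Stage 2: 126.6 mL/hr × 2.1 hr = 265.86 mL → 265.86 mL × 0.0112782 mg/mL = 2.998421 mg
Stage 3: 31.4 mL/hr × 8.2 hr = 257.48 mL → 257.48 mL × 0.0112782 mg/mL = 2.90391 mg
Total = 14.69662 + 2.998421 + 2.90391 = 20.59895 mg

20.6 mg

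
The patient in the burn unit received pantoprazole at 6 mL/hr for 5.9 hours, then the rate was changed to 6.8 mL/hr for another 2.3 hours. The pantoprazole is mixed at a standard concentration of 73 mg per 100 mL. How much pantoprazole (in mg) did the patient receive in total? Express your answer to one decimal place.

Concentration = 73 mg ÷ 100 mL = 0.73 mg/mL
Stage 1: 6 mL/hr × 5.9 hr = 35.4 mL → 35.4 mL × 0.73 mg/mL = 25.842 mg
Stage 2: 6.8 mL/hr × 2.3 hr = 15.64 mL → 15.64 mL × 0.73 mg/mL = 11.4172 mg
Total = 25.842 + 11.4172 = 37.2592 mg

37.3 mg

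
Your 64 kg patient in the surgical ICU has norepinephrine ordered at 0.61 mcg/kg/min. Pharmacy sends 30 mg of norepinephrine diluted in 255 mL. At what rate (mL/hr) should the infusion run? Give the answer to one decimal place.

Dose = 0.61 mcg/kg/min × 64 kg = 39.04 mcg/min
39.04 mcg/min × 60 min/hr = 2342.4 mcg/hr
Concentration = 30 mg ÷ 255 mL = 0.1176471 mg/mL = 117.6471 mcg/mL
Rate = 2342.4 mcg/hr ÷ 117.6471 mcg/mL = 19.9104 mL/hr

19.9 mL/hr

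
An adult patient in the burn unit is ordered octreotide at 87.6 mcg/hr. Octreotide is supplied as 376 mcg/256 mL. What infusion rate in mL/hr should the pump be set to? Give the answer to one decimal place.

59.6 mL/hr

Concentration = 376 mcg ÷ 256 mL = 1.46875 mcg/mL
Rate = 87.6 mcg/hr ÷ 1.46875 mcg/mL = 59.64255 mL/hr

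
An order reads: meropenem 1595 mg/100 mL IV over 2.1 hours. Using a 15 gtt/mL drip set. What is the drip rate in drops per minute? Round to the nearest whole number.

12 gtt/min

100 mL ÷ (2.1 hr × 60 = 126 min) = 0.7936508 mL/min
0.7936508 mL/min × 15 gtt/mL = 11.90476 gtt/min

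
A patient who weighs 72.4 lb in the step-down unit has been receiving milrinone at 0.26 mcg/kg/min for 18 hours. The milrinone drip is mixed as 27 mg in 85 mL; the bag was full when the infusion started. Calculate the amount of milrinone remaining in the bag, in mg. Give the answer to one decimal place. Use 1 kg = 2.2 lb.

17.8 mg

Weight = 72.4 lb ÷ 2.2 lb/kg = 32.90909 kg
Dose = 0.26 mcg/kg/min × 32.90909 kg = 8.556364 mcg/min
8.556364 mcg/min × 60 min/hr = 513.3818 mcg/hr
Concentration = 27 mg ÷ 85 mL = 0.3176471 mg/mL = 317.6471 mcg/mL
Rate = 513.3818 mcg/hr ÷ 317.6471 mcg/mL = 1.616202 mL/hr
Volume infused = 1.616202 mL/hr × 18 hr = 29.09164 mL
Volume remaining = 85 − 29.09164 = 55.90836 mL
Drug remaining = 55.90836 mL × 317.6471 mcg/mL = 17759.13 mcg = 17.75913 mg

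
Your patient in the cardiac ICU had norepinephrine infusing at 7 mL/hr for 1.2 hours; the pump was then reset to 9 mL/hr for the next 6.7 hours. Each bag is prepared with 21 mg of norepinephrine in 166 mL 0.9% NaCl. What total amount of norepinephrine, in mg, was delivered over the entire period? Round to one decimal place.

Concentration = 21 mg ÷ 166 mL = 0.126506 mg/mL
Stage 1: 7 mL/hr × 1.2 hr = 8.4 mL → 8.4 mL × 0.126506 mg/mL = 1.062651 mg
Stage 2: 9 mL/hr × 6.7 hr = 60.3 mL → 60.3 mL × 0.126506 mg/mL = 7.628313 mg
Total = 1.062651 + 7.628313 = 8.690964 mg

8.7 mg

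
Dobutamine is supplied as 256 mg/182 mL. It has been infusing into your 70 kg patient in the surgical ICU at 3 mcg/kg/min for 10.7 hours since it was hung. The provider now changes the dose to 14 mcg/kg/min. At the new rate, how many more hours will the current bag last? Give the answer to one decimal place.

Initial rate:
Dose = 3 mcg/kg/min × 70 kg = 210 mcg/min
210 mcg/min × 60 min/hr = 12600 mcg/hr
Concentration = 256 mg ÷ 182 mL = 1.406593 mg/mL = 1406.593 mcg/mL
Rate = 12600 mcg/hr ÷ 1406.593 mcg/mL = 8.957812 mL/hr
Volume infused so far = 8.957812 mL/hr × 10.7 hr = 95.84859 mL
Volume remaining = 182 − 95.84859 = 86.15141 mL
New rate:
Dose = 14 mcg/kg/min × 70 kg = 980 mcg/min
980 mcg/min × 60 min/hr = 58800 mcg/hr
Rate = 58800 mcg/hr ÷ 1406.593 mcg/mL = 41.80313 mL/hr
Time remaining = 86.15141 mL ÷ 41.80313 mL/hr = 2.060884 hr

2.1 hours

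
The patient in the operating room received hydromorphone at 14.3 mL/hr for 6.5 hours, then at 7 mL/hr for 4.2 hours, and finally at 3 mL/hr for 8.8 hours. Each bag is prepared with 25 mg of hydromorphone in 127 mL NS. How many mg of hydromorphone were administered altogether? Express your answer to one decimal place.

Concentration = 25 mg ÷ 127 mL = 0.1968504 mg/mL
Stage 1: 14.3 mL/hr × 6.5 hr = 92.95 mL → 92.95 mL × 0.1968504 mg/mL = 18.29724 mg
Stage 2: 7 mL/hr × 4.2 hr = 29.4 mL → 29.4 mL × 0.1968504 mg/mL = 5.787402 mg
Stage 3: 3 mL/hr × 8.8 hr = 26.4 mL → 26.4 mL × 0.1968504 mg/mL = 5.19685 mg
Total = 18.29724 + 5.787402 + 5.19685 = 29.2815 mg

29.3 mg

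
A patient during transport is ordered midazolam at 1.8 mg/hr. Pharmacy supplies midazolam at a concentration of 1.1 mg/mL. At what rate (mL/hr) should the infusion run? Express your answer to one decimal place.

Rate = 1.8 mg/hr ÷ 1.1 mg/mL = 1.636364 mL/hr

1.6 mL/hr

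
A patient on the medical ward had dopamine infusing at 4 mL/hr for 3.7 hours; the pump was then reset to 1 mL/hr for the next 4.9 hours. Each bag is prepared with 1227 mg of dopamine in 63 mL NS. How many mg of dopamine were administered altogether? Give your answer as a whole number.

384 mg

Concentration = 1227 mg ÷ 63 mL = 19.47619 mg/mL
Stage 1: 4 mL/hr × 3.7 hr = 14.8 mL → 14.8 mL × 19.47619 mg/mL = 288.2476 mg
Stage 2: 1 mL/hr × 4.9 hr = 4.9 mL → 4.9 mL × 19.47619 mg/mL = 95.43333 mg
Total = 288.2476 + 95.43333 = 383.681 mg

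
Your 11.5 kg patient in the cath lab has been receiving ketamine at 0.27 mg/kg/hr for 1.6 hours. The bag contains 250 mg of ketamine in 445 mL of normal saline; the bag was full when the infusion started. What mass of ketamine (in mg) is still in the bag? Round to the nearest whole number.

245 mg

Dose = 0.27 mg/kg/hr × 11.5 kg = 3.105 mg/hr
Concentration = 250 mg ÷ 445 mL = 0.5617978 mg/mL
Rate = 3.105 mg/hr ÷ 0.5617978 mg/mL = 5.5269 mL/hr
Volume infused = 5.5269 mL/hr × 1.6 hr = 8.84304 mL
Volume remaining = 445 − 8.84304 = 436.157 mL
Drug remaining = 436.157 mL × 0.5617978 mg/mL = 245.032 mg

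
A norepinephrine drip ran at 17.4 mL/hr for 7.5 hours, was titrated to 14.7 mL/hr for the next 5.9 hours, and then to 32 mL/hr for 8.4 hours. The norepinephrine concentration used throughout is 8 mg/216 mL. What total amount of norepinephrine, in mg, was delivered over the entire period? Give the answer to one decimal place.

18.0 mg

Concentration = 8 mg ÷ 216 mL = 0.03703704 mg/mL
Stage 1: 17.4 mL/hr × 7.5 hr = 130.5 mL → 130.5 mL × 0.03703704 mg/mL = 4.833333 mg
Stage 2: 14.7 mL/hr × 5.9 hr = 86.73 mL → 86.73 mL × 0.03703704 mg/mL = 3.212222 mg
Stage 3: 32 mL/hr × 8.4 hr = 268.8 mL → 268.8 mL × 0.03703704 mg/mL = 9.955556 mg
Total = 4.833333 + 3.212222 + 9.955556 = 18.00111 mg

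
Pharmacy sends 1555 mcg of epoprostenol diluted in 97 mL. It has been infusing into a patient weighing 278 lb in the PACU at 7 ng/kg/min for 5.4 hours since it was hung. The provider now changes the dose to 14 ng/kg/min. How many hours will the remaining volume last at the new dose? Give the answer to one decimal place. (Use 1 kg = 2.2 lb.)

Initial rate:
Weight = 278 lb ÷ 2.2 lb/kg = 126.3636 kg
Dose = 7 ng/kg/min × 126.3636 kg = 884.5455 ng/min
884.5455 ng/min × 60 min/hr = 53072.73 ng/hr
Concentration = 1555 mcg ÷ 97 mL = 16.03093 mcg/mL = 16030.93 ng/mL
Rate = 53072.73 ng/hr ÷ 16030.93 ng/mL = 3.310646 mL/hr
Volume infused so far = 3.310646 mL/hr × 5.4 hr = 17.87749 mL
Volume remaining = 97 − 17.87749 = 79.12251 mL
New rate:
Dose = 14 ng/kg/min × 126.3636 kg = 1769.091 ng/min
1769.091 ng/min × 60 min/hr = 106145.5 ng/hr
Rate = 106145.5 ng/hr ÷ 16030.93 ng/mL = 6.621292 mL/hr
Time remaining = 79.12251 mL ÷ 6.621292 mL/hr = 11.94971 hr

11.9 hours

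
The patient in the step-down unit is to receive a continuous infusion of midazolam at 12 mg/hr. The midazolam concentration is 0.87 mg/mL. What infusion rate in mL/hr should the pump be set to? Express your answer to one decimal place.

13.8 mL/hr

Rate = 12 mg/hr ÷ 0.87 mg/mL = 13.7931 mL/hr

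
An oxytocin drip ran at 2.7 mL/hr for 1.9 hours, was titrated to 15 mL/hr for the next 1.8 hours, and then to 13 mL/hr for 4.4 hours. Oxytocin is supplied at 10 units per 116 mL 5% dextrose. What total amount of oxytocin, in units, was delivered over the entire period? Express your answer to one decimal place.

7.7 units

Concentration = 10 units ÷ 116 mL = 0.0862069 units/mL
Stage 1: 2.7 mL/hr × 1.9 hr = 5.13 mL → 5.13 mL × 0.0862069 units/mL = 0.4422414 units
Stage 2: 15 mL/hr × 1.8 hr = 27 mL → 27 mL × 0.0862069 units/mL = 2.327586 units
Stage 3: 13 mL/hr × 4.4 hr = 57.2 mL → 57.2 mL × 0.0862069 units/mL = 4.931034 units
Total = 0.4422414 + 2.327586 + 4.931034 = 7.700862 units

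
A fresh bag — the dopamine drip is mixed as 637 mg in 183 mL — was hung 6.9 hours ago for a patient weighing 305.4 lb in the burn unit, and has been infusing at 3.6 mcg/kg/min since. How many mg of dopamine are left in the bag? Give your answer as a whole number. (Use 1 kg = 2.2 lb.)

Weight = 305.4 lb ÷ 2.2 lb/kg = 138.8182 kg
Dose = 3.6 mcg/kg/min × 138.8182 kg = 499.7455 mcg/min
499.7455 mcg/min × 60 min/hr = 29984.73 mcg/hr
Concentration = 637 mg ÷ 183 mL = 3.480874 mg/mL = 3480.874 mcg/mL
Rate = 29984.73 mcg/hr ÷ 3480.874 mcg/mL = 8.614137 mL/hr
Volume infused = 8.614137 mL/hr × 6.9 hr = 59.43754 mL
Volume remaining = 183 − 59.43754 = 123.5625 mL
Drug remaining = 123.5625 mL × 3480.874 mcg/mL = 430105.4 mcg = 430.1054 mg

430 mg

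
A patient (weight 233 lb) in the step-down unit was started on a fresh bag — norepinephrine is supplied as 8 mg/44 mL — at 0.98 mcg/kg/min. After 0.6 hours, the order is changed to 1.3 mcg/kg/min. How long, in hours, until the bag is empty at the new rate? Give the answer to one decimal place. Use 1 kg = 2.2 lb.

0.5 hours

Initial rate:
Weight = 233 lb ÷ 2.2 lb/kg = 105.9091 kg
Dose = 0.98 mcg/kg/min × 105.9091 kg = 103.7909 mcg/min
103.7909 mcg/min × 60 min/hr = 6227.455 mcg/hr
Concentration = 8 mg ÷ 44 mL = 0.1818182 mg/mL = 181.8182 mcg/mL
Rate = 6227.455 mcg/hr ÷ 181.8182 mcg/mL = 34.251 mL/hr
Volume infused so far = 34.251 mL/hr × 0.6 hr = 20.5506 mL
Volume remaining = 44 − 20.5506 = 23.4494 mL
New rate:
Dose = 1.3 mcg/kg/min × 105.9091 kg = 137.6818 mcg/min
137.6818 mcg/min × 60 min/hr = 8260.909 mcg/hr
Rate = 8260.909 mcg/hr ÷ 181.8182 mcg/mL = 45.435 mL/hr
Time remaining = 23.4494 mL ÷ 45.435 mL/hr = 0.5161087 hr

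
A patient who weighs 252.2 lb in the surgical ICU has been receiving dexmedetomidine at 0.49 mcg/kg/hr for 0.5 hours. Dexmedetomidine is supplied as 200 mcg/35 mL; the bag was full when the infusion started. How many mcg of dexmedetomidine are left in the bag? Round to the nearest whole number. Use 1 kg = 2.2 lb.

172 mcg

Weight = 252.2 lb ÷ 2.2 lb/kg = 114.6364 kg
Dose = 0.49 mcg/kg/hr × 114.6364 kg = 56.17182 mcg/hr
Concentration = 200 mcg ÷ 35 mL = 5.714286 mcg/mL
Rate = 56.17182 mcg/hr ÷ 5.714286 mcg/mL = 9.830068 mL/hr
Volume infused = 9.830068 mL/hr × 0.5 hr = 4.915034 mL
Volume remaining = 35 − 4.915034 = 30.08497 mL
Drug remaining = 30.08497 mL × 5.714286 mcg/mL = 171.9141 mcg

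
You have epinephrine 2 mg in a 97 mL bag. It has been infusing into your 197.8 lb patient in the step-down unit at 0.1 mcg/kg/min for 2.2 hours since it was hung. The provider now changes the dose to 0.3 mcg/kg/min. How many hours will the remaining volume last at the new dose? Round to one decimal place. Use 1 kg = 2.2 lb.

Initial rate:
Weight = 197.8 lb ÷ 2.2 lb/kg = 89.90909 kg
Dose = 0.1 mcg/kg/min × 89.90909 kg = 8.990909 mcg/min
8.990909 mcg/min × 60 min/hr = 539.4545 mcg/hr
Concentration = 2 mg ÷ 97 mL = 0.02061856 mg/mL = 20.61856 mcg/mL
Rate = 539.4545 mcg/hr ÷ 20.61856 mcg/mL = 26.16355 mL/hr
Volume infused so far = 26.16355 mL/hr × 2.2 hr = 57.5598 mL
Volume remaining = 97 − 57.5598 = 39.4402 mL
New rate:
Dose = 0.3 mcg/kg/min × 89.90909 kg = 26.97273 mcg/min
26.97273 mcg/min × 60 min/hr = 1618.364 mcg/hr
Rate = 1618.364 mcg/hr ÷ 20.61856 mcg/mL = 78.49064 mL/hr
Time remaining = 39.4402 mL ÷ 78.49064 mL/hr = 0.5024829 hr

0.5 hours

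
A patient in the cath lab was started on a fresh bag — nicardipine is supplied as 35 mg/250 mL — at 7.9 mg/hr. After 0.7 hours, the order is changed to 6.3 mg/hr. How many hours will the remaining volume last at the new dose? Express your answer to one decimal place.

Initial rate:
Concentration = 35 mg ÷ 250 mL = 0.14 mg/mL
Rate = 7.9 mg/hr ÷ 0.14 mg/mL = 56.42857 mL/hr
Volume infused so far = 56.42857 mL/hr × 0.7 hr = 39.5 mL
Volume remaining = 250 − 39.5 = 210.5 mL
New rate:
Rate = 6.3 mg/hr ÷ 0.14 mg/mL = 45 mL/hr
Time remaining = 210.5 mL ÷ 45 mL/hr = 4.677778 hr

4.7 hours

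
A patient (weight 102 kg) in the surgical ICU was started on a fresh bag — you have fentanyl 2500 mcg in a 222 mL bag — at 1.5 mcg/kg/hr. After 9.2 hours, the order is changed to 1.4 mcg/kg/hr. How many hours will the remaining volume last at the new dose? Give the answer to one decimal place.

Initial rate:
Dose = 1.5 mcg/kg/hr × 102 kg = 153 mcg/hr
Concentration = 2500 mcg ÷ 222 mL = 11.26126 mcg/mL
Rate = 153 mcg/hr ÷ 11.26126 mcg/mL = 13.5864 mL/hr
Volume infused so far = 13.5864 mL/hr × 9.2 hr = 124.9949 mL
Volume remaining = 222 − 124.9949 = 97.00512 mL
New rate:
Dose = 1.4 mcg/kg/hr × 102 kg = 142.8 mcg/hr
Rate = 142.8 mcg/hr ÷ 11.26126 mcg/mL = 12.68064 mL/hr
Time remaining = 97.00512 mL ÷ 12.68064 mL/hr = 7.64986 hr

7.6 hours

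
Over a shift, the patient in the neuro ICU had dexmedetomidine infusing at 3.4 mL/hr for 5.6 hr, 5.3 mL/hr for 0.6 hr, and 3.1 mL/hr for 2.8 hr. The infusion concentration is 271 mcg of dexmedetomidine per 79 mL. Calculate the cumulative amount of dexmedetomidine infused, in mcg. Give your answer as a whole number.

106 mcg

Concentration = 271 mcg ÷ 79 mL = 3.43038 mcg/mL
Stage 1: 3.4 mL/hr × 5.6 hr = 19.04 mL → 19.04 mL × 3.43038 mcg/mL = 65.31443 mcg
Stage 2: 5.3 mL/hr × 0.6 hr = 3.18 mL → 3.18 mL × 3.43038 mcg/mL = 10.90861 mcg
Stage 3: 3.1 mL/hr × 2.8 hr = 8.68 mL → 8.68 mL × 3.43038 mcg/mL = 29.7757 mcg
Total = 65.31443 + 10.90861 + 29.7757 = 105.9987 mcg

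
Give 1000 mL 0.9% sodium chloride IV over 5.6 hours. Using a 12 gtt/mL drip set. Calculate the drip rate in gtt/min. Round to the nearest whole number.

1000 mL ÷ (5.6 hr × 60 = 336 min) = 2.97619 mL/min
2.97619 mL/min × 12 gtt/mL = 35.71429 gtt/min

36 gtt/min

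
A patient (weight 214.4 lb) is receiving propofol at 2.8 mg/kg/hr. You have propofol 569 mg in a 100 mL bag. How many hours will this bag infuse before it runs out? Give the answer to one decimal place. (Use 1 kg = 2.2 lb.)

Weight = 214.4 lb ÷ 2.2 lb/kg = 97.45455 kg
Dose = 2.8 mg/kg/hr × 97.45455 kg = 272.8727 mg/hr
Concentration = 569 mg ÷ 100 mL = 5.69 mg/mL
Rate = 272.8727 mg/hr ÷ 5.69 mg/mL = 47.95654 mL/hr
Duration = 100 mL ÷ 47.95654 mL/hr = 2.085221 hr

2.1 hours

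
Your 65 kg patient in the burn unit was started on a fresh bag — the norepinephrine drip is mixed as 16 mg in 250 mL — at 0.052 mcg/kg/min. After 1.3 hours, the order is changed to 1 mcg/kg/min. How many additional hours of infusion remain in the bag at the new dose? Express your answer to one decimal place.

4.0 hours

Initial rate:
Dose = 0.052 mcg/kg/min × 65 kg = 3.38 mcg/min
3.38 mcg/min × 60 min/hr = 202.8 mcg/hr
Concentration = 16 mg ÷ 250 mL = 0.064 mg/mL = 64 mcg/mL
Rate = 202.8 mcg/hr ÷ 64 mcg/mL = 3.16875 mL/hr
Volume infused so far = 3.16875 mL/hr × 1.3 hr = 4.119375 mL
Volume remaining = 250 − 4.119375 = 245.8806 mL
New rate:
Dose = 1 mcg/kg/min × 65 kg = 65 mcg/min
65 mcg/min × 60 min/hr = 3900 mcg/hr
Rate = 3900 mcg/hr ÷ 64 mcg/mL = 60.9375 mL/hr
Time remaining = 245.8806 mL ÷ 60.9375 mL/hr = 4.034964 hr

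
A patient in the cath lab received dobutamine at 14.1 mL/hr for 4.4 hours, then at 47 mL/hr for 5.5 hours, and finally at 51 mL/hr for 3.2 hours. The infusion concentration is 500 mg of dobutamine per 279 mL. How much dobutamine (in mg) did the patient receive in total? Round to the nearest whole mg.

867 mg

Concentration = 500 mg ÷ 279 mL = 1.792115 mg/mL
Stage 1: 14.1 mL/hr × 4.4 hr = 62.04 mL → 62.04 mL × 1.792115 mg/mL = 111.1828 mg
Stage 2: 47 mL/hr × 5.5 hr = 258.5 mL → 258.5 mL × 1.792115 mg/mL = 463.2616 mg
Stage 3: 51 mL/hr × 3.2 hr = 163.2 mL → 163.2 mL × 1.792115 mg/mL = 292.4731 mg
Total = 111.1828 + 463.2616 + 292.4731 = 866.9176 mg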